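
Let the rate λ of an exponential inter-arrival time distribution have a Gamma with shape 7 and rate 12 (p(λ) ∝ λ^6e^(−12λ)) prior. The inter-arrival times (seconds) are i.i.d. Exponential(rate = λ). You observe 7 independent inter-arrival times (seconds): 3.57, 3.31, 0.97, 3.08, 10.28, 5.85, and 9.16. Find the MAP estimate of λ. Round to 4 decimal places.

λ̂_MAP = 0.2696

The Exponential(rate=λ) likelihood is ∝ λ^n e^(−λΣtᵢ). Here n = 7 and Σtᵢ = 3.57 + 3.31 + 0.97 + 3.08 + 10.28 + 5.85 + 9.16 = 36.22.
Posterior ∝ λ^6e^(−12λ) · λ^7e^(−36.22λ) = λ^13e^(−48.22λ), i.e. Gamma(14, 48.22).
Mode = (a−1)/b = 13/48.22 ≈ 0.2696.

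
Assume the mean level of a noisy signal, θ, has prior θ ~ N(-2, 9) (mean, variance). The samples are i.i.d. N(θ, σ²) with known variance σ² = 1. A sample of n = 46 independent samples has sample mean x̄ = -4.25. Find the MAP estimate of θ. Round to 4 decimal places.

θ̂_MAP = -4.2446

n = 46, x̄ = -4.25.
For a Normal prior and Normal likelihood with known variance, the posterior is Normal; its mode equals its mean, the precision-weighted average.
Prior precision 1/σ₀² = 1/9; data precision n/σ² = 46/1 = 46.
θ̂ = ((1/9)·(-2) + 46·(-4.25)) / (1/9 + 46) = (-3523/18)/(415/9) = -3523/830 ≈ -4.2446.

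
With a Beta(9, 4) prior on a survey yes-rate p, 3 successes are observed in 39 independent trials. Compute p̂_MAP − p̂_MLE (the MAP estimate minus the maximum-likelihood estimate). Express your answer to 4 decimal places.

Posterior is Beta(12, 40); MAP = (12−1)/(52−2) = 11/50 ≈ 0.22000.
MLE ignores the prior: p̂_MLE = k/n = 3/39 ≈ 0.07692.
Difference = 11/50 − 3/39 = 93/650 ≈ 0.1431.

MAP − MLE = 0.1431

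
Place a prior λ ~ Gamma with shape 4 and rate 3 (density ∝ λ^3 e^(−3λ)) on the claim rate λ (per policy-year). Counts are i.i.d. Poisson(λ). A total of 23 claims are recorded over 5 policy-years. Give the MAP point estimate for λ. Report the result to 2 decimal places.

Σxᵢ = 23, n = 5.
Posterior ∝ λ^3e^(−3λ) · λ^23e^(−5λ) = λ^26e^(−8λ), i.e. Gamma(shape=27, rate=8).
The mode of a Gamma(a, b) with a ≥ 1 (shape–rate) is (a−1)/b = 26/8 ≈ 3.25.

λ̂_MAP = 3.25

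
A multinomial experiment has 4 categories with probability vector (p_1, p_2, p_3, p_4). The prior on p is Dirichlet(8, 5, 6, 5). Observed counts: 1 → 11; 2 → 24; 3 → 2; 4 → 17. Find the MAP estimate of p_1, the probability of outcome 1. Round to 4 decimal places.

MAP estimate: 0.2432

The posterior is Dirichlet(αᵢ + nᵢ) = Dirichlet(19, 29, 8, 22).
For a Dirichlet(a₁,…,a_K) with all aᵢ > 1, the mode has j-th component (aⱼ − 1)/(Σaᵢ − K).
Here Σaᵢ = 78 and K = 4, so p_1 = (19 − 1)/(78 − 4) = 18/74 ≈ 0.2432.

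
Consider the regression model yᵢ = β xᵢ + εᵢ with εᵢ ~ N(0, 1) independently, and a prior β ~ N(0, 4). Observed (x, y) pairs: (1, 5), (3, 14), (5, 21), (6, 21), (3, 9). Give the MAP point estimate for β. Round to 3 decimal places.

log p(β | y) = −Σ(yᵢ − βxᵢ)²/(2·1) − β²/(2·4) + const.
Setting the derivative to zero: Σxᵢ(yᵢ − βxᵢ)/1 − β/4 = 0, so β = Σxᵢyᵢ / (Σxᵢ² + σ²/τ²).
Σxᵢyᵢ = 1·5 + 3·14 + 5·21 + 6·21 + 3·9 = 305; Σxᵢ² = 80; σ²/τ² = 0.25.
β̂_MAP = 305 / (80 + 0.25) = 305/80.25 ≈ 3.801.

β̂_MAP = 3.801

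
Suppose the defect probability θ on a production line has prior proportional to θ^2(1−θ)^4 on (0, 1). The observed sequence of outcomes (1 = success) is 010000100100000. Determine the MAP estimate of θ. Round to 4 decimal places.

The prior density ∝ θ^2(1−θ)^4 is the kernel of Beta(3, 5).
Data: 3 successes in 15 trials (from the sequence). The binomial likelihood contributes θ^3(1−θ)^12, so the posterior is Beta(3+3, 5+12) = Beta(6, 17).
For Beta(a, b) with a, b > 1 the mode is (a−1)/(a+b−2) = 5/21 ≈ 0.2381.

θ̂_MAP = 0.2381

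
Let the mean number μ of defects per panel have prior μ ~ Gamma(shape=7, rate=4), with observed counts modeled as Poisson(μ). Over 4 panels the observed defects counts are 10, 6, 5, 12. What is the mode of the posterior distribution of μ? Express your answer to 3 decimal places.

μ̂_MAP = 4.875

Σxᵢ = 10+6+5+12 = 33, with n = 4.
Posterior ∝ μ^6e^(−4μ) · μ^33e^(−4μ) = μ^39e^(−8μ), i.e. Gamma(shape=40, rate=8).
The mode of a Gamma(a, b) with a ≥ 1 (shape–rate) is (a−1)/b = 39/8 ≈ 4.875.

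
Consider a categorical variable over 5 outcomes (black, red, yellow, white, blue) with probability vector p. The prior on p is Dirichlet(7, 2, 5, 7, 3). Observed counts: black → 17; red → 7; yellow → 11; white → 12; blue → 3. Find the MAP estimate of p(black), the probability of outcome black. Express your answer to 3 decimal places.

The posterior is Dirichlet(αᵢ + nᵢ) = Dirichlet(24, 9, 16, 19, 6).
For a Dirichlet(a₁,…,a_K) with all aᵢ > 1, the mode has j-th component (aⱼ − 1)/(Σaᵢ − K).
Here Σaᵢ = 74 and K = 5, so p(black) = (24 − 1)/(74 − 5) = 23/69 ≈ 0.333.

MAP estimate of p(black) = 0.333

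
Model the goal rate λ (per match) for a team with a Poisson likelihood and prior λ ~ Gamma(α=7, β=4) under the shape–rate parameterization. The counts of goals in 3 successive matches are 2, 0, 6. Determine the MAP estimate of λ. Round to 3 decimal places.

λ̂_MAP = 2.000

Σxᵢ = 2+0+6 = 8, with n = 3.
Posterior ∝ λ^6e^(−4λ) · λ^8e^(−3λ) = λ^14e^(−7λ), i.e. Gamma(shape=15, rate=7).
The mode of a Gamma(a, b) with a ≥ 1 (shape–rate) is (a−1)/b = 14/7 ≈ 2.000.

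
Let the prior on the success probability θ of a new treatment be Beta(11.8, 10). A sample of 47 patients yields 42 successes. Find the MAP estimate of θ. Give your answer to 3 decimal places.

θ̂_MAP = 0.790

Prior: Beta(11.8, 10).
Data: 42 successes in 47 trials. The binomial likelihood contributes θ^42(1−θ)^5, so the posterior is Beta(11.8+42, 10+5) = Beta(53.8, 15).
For Beta(a, b) with a, b > 1 the mode is (a−1)/(a+b−2) = 52.8/66.8 ≈ 0.790.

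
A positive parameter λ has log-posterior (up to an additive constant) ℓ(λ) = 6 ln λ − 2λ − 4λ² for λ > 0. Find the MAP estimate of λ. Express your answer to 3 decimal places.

λ̂_MAP = 0.750

ℓ'(λ) = 6/λ − 2 − 8λ. Setting this to zero and multiplying by λ: 8λ² + 2λ − 6 = 0.
λ = (−2 + √(2² + 4·8·6)) / (2·8) = (−2 + √196) / 16 = (−2 + 14)/16 = 3/4.
ℓ''(λ) = −6/λ² − 8 < 0, confirming a maximum.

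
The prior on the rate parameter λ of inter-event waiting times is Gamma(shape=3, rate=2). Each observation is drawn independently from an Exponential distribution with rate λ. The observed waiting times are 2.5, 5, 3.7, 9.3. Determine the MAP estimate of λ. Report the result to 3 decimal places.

The Exponential(rate=λ) likelihood is ∝ λ^n e^(−λΣtᵢ). Here n = 4 and Σtᵢ = 2.5 + 5 + 3.7 + 9.3 = 20.5.
Posterior ∝ λ^2e^(−2λ) · λ^4e^(−20.5λ) = λ^6e^(−22.5λ), i.e. Gamma(7, 22.5).
Mode = (a−1)/b = 6/22.5 ≈ 0.267.

λ̂_MAP = 0.267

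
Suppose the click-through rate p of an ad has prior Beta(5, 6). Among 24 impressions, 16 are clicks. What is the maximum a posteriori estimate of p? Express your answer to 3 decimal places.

Prior: Beta(5, 6).
Data: 16 successes in 24 trials. The binomial likelihood contributes p^16(1−p)^8, so the posterior is Beta(5+16, 6+8) = Beta(21, 14).
For Beta(a, b) with a, b > 1 the mode is (a−1)/(a+b−2) = 20/33 ≈ 0.606.

p̂_MAP = 0.606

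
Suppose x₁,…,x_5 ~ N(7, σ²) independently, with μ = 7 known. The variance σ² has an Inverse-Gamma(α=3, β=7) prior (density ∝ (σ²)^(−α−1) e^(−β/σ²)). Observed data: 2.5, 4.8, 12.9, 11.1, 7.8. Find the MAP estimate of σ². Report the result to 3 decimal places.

Sum of squared deviations about the known mean: SS = (2.5−7)² + (4.8−7)² + (12.9−7)² + (11.1−7)² + (7.8−7)² = 77.35.
The Normal likelihood contributes (σ²)^(−n/2) exp(−SS/(2σ²)), so the posterior is Inverse-Gamma(α + n/2, β + SS/2) = Inverse-Gamma(5.5, 45.675).
The mode of Inverse-Gamma(a, b) is b/(a+1) = 45.675/6.5 ≈ 7.027.

σ̂²_MAP = 7.027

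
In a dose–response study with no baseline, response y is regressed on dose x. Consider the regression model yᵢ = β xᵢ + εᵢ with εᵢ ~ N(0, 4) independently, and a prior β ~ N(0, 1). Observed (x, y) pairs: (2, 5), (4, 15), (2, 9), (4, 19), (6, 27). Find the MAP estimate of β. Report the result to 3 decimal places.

β̂_MAP = 4.075

log p(β | y) = −Σ(yᵢ − βxᵢ)²/(2·4) − β²/(2·1) + const.
Setting the derivative to zero: Σxᵢ(yᵢ − βxᵢ)/4 − β/1 = 0, so β = Σxᵢyᵢ / (Σxᵢ² + σ²/τ²).
Σxᵢyᵢ = 2·5 + 4·15 + 2·9 + 4·19 + 6·27 = 326; Σxᵢ² = 76; σ²/τ² = 4.
β̂_MAP = 326 / (76 + 4) = 326/80 ≈ 4.075.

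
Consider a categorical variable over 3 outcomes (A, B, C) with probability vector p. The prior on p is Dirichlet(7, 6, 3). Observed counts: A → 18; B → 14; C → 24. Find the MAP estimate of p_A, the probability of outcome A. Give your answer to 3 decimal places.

The posterior is Dirichlet(αᵢ + nᵢ) = Dirichlet(25, 20, 27).
For a Dirichlet(a₁,…,a_K) with all aᵢ > 1, the mode has j-th component (aⱼ − 1)/(Σaᵢ − K).
Here Σaᵢ = 72 and K = 3, so p_A = (25 − 1)/(72 − 3) = 24/69 ≈ 0.348.

MAP estimate of p_A = 0.348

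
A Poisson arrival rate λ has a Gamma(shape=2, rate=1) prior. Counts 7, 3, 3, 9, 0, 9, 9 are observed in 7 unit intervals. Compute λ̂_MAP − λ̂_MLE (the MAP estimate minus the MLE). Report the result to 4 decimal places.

MAP − MLE = -0.5893

Σxᵢ = 40. Posterior is Gamma(42, 8); MAP = (42−1)/8 = 41/8 ≈ 5.12500.
MLE = x̄ = 40/7 ≈ 5.71429.
Difference = 41/8 − 40/7 = -33/56 ≈ -0.5893.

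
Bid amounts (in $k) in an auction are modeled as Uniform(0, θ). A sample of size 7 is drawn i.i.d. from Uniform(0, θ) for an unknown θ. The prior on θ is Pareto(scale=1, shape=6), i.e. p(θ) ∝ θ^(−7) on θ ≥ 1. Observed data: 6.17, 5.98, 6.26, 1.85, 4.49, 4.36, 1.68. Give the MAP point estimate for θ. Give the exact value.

The Uniform(0, θ) likelihood is θ^(−n) for θ ≥ max(xᵢ), zero otherwise. Here max(xᵢ) = 6.26.
Posterior ∝ θ^(−7) · θ^(−7) = θ^(−14) on θ ≥ max(1, 6.26) = 6.26.
This density is strictly decreasing in θ, so the posterior mode lies at the lower boundary of the support.

θ̂_MAP = 6.26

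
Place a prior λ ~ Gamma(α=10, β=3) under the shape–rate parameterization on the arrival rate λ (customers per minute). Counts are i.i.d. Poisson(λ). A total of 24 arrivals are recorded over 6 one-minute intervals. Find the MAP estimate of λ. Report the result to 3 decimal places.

λ̂_MAP = 3.667

Σxᵢ = 24, n = 6.
Posterior ∝ λ^9e^(−3λ) · λ^24e^(−6λ) = λ^33e^(−9λ), i.e. Gamma(shape=34, rate=9).
The mode of a Gamma(a, b) with a ≥ 1 (shape–rate) is (a−1)/b = 33/9 ≈ 3.667.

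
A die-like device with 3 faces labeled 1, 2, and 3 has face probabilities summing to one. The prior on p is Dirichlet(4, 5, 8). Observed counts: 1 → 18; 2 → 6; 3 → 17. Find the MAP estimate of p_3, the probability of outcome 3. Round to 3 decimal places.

The posterior is Dirichlet(αᵢ + nᵢ) = Dirichlet(22, 11, 25).
For a Dirichlet(a₁,…,a_K) with all aᵢ > 1, the mode has j-th component (aⱼ − 1)/(Σaᵢ − K).
Here Σaᵢ = 58 and K = 3, so p_3 = (25 − 1)/(58 − 3) = 24/55 ≈ 0.436.

MAP estimate: 0.436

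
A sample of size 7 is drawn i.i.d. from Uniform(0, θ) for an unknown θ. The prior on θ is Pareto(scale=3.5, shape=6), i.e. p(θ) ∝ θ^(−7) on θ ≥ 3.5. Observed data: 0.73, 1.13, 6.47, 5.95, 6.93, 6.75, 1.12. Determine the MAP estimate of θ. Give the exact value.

The Uniform(0, θ) likelihood is θ^(−n) for θ ≥ max(xᵢ), zero otherwise. Here max(xᵢ) = 6.93.
Posterior ∝ θ^(−7) · θ^(−7) = θ^(−14) on θ ≥ max(3.5, 6.93) = 6.93.
This density is strictly decreasing in θ, so the posterior mode lies at the lower boundary of the support.

θ̂_MAP = 6.93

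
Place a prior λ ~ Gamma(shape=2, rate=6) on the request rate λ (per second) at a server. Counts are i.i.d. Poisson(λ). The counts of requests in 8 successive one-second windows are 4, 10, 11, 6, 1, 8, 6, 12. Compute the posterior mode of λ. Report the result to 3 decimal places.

Σxᵢ = 4+10+11+6+1+8+6+12 = 58, with n = 8.
Posterior ∝ λe^(−6λ) · λ^58e^(−8λ) = λ^59e^(−14λ), i.e. Gamma(shape=60, rate=14).
The mode of a Gamma(a, b) with a ≥ 1 (shape–rate) is (a−1)/b = 59/14 ≈ 4.214.

λ̂_MAP = 4.214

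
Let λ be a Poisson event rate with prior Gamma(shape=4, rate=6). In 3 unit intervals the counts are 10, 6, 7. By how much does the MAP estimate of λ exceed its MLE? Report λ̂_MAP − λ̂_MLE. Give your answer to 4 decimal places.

Σxᵢ = 23. Posterior is Gamma(27, 9); MAP = (27−1)/9 = 26/9 ≈ 2.88889.
MLE = x̄ = 23/3 ≈ 7.66667.
Difference = 26/9 − 23/3 = -43/9 ≈ -4.7778.

MAP − MLE = -4.7778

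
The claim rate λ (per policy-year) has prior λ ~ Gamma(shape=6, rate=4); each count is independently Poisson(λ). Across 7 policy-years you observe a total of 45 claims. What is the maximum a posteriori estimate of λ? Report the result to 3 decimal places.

λ̂_MAP = 4.545

Σxᵢ = 45, n = 7.
Posterior ∝ λ^5e^(−4λ) · λ^45e^(−7λ) = λ^50e^(−11λ), i.e. Gamma(shape=51, rate=11).
The mode of a Gamma(a, b) with a ≥ 1 (shape–rate) is (a−1)/b = 50/11 ≈ 4.545.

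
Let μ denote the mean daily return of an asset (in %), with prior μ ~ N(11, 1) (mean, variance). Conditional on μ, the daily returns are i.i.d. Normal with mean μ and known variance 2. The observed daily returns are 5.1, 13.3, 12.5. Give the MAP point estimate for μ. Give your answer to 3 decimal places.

μ̂_MAP = 10.580

n = 3; x̄ = (5.1 + 13.3 + 12.5)/3 = 30.9/3 = 10.3.
For a Normal prior and Normal likelihood with known variance, the posterior is Normal; its mode equals its mean, the precision-weighted average.
Prior precision 1/σ₀² = 1/1 = 1; data precision n/σ² = 3/2 = 1.5.
μ̂ = (1·11 + 1.5·10.3) / (1 + 1.5) = 26.45/2.5 = 10.580.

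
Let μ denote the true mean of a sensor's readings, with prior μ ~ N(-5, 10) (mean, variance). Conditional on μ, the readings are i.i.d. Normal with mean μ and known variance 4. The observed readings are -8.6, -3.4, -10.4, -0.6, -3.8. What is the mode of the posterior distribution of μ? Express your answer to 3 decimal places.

n = 5; x̄ = ((-8.6) + (-3.4) + (-10.4) + (-0.6) + (-3.8))/5 = -26.8/5 = -5.36.
For a Normal prior and Normal likelihood with known variance, the posterior is Normal; its mode equals its mean, the precision-weighted average.
Prior precision 1/σ₀² = 1/10 = 0.1; data precision n/σ² = 5/4 = 1.25.
μ̂ = (0.1·(-5) + 1.25·(-5.36)) / (0.1 + 1.25) = (-7.2)/1.35 = -16/3 ≈ -5.333.

μ̂_MAP = -5.333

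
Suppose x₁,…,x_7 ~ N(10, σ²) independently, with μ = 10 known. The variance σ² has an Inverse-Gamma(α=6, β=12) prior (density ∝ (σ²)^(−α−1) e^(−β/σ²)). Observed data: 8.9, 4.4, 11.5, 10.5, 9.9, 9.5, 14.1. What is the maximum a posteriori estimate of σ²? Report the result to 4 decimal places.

σ̂²_MAP = 3.6257

Sum of squared deviations about the known mean: SS = (8.9−10)² + (4.4−10)² + (11.5−10)² + (10.5−10)² + (9.9−10)² + (9.5−10)² + (14.1−10)² = 52.14.
The Normal likelihood contributes (σ²)^(−n/2) exp(−SS/(2σ²)), so the posterior is Inverse-Gamma(α + n/2, β + SS/2) = Inverse-Gamma(9.5, 38.07).
The mode of Inverse-Gamma(a, b) is b/(a+1) = 38.07/10.5 ≈ 3.6257.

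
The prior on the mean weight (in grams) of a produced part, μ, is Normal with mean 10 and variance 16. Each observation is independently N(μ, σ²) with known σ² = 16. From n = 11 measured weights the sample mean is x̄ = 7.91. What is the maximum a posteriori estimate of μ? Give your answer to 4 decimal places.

n = 11, x̄ = 7.91.
For a Normal prior and Normal likelihood with known variance, the posterior is Normal; its mode equals its mean, the precision-weighted average.
Prior precision 1/σ₀² = 1/16 = 0.0625; data precision n/σ² = 11/16 = 0.6875.
μ̂ = (0.0625·10 + 0.6875·7.91) / (0.0625 + 0.6875) = 6.063125/0.75 = 9701/1200 ≈ 8.0842.

μ̂_MAP = 8.0842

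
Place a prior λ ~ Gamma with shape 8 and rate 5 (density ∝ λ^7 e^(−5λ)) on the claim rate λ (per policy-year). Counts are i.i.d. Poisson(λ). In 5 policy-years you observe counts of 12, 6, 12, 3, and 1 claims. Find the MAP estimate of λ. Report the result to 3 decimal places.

λ̂_MAP = 4.100

Σxᵢ = 12+6+12+3+1 = 34, with n = 5.
Posterior ∝ λ^7e^(−5λ) · λ^34e^(−5λ) = λ^41e^(−10λ), i.e. Gamma(shape=42, rate=10).
The mode of a Gamma(a, b) with a ≥ 1 (shape–rate) is (a−1)/b = 41/10 ≈ 4.100.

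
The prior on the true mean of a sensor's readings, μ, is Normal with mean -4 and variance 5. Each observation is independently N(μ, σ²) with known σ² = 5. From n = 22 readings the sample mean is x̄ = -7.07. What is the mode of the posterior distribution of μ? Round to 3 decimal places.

μ̂_MAP = -6.937

n = 22, x̄ = -7.07.
For a Normal prior and Normal likelihood with known variance, the posterior is Normal; its mode equals its mean, the precision-weighted average.
Prior precision 1/σ₀² = 1/5 = 0.2; data precision n/σ² = 22/5 = 4.4.
μ̂ = (0.2·(-4) + 4.4·(-7.07)) / (0.2 + 4.4) = (-31.908)/4.6 = -7977/1150 ≈ -6.937.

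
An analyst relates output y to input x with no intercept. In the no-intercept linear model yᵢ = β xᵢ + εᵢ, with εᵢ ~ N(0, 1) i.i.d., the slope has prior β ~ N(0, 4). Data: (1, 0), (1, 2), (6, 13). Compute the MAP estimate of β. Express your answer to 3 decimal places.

log p(β | y) = −Σ(yᵢ − βxᵢ)²/(2·1) − β²/(2·4) + const.
Setting the derivative to zero: Σxᵢ(yᵢ − βxᵢ)/1 − β/4 = 0, so β = Σxᵢyᵢ / (Σxᵢ² + σ²/τ²).
Σxᵢyᵢ = 1·0 + 1·2 + 6·13 = 80; Σxᵢ² = 38; σ²/τ² = 0.25.
β̂_MAP = 80 / (38 + 0.25) = 80/38.25 ≈ 2.092.

β̂_MAP = 2.092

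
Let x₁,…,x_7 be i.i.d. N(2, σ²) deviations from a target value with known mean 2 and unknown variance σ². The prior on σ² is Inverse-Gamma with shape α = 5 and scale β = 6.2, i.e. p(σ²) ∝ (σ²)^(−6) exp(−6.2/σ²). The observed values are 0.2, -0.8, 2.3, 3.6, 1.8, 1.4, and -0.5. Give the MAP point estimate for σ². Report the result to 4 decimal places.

Sum of squared deviations about the known mean: SS = (0.2−2)² + (-0.8−2)² + (2.3−2)² + (3.6−2)² + (1.8−2)² + (1.4−2)² + (-0.5−2)² = 20.38.
The Normal likelihood contributes (σ²)^(−n/2) exp(−SS/(2σ²)), so the posterior is Inverse-Gamma(α + n/2, β + SS/2) = Inverse-Gamma(8.5, 16.39).
The mode of Inverse-Gamma(a, b) is b/(a+1) = 16.39/9.5 ≈ 1.7253.

σ̂²_MAP = 1.7253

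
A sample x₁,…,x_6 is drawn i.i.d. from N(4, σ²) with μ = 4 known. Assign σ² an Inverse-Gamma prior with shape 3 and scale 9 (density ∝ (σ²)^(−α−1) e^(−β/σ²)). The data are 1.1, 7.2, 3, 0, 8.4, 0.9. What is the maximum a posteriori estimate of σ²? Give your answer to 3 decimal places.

σ̂²_MAP = 5.901

Sum of squared deviations about the known mean: SS = (1.1−4)² + (7.2−4)² + (3−4)² + (0−4)² + (8.4−4)² + (0.9−4)² = 64.62.
The Normal likelihood contributes (σ²)^(−n/2) exp(−SS/(2σ²)), so the posterior is Inverse-Gamma(α + n/2, β + SS/2) = Inverse-Gamma(6, 41.31).
The mode of Inverse-Gamma(a, b) is b/(a+1) = 41.31/7 ≈ 5.901.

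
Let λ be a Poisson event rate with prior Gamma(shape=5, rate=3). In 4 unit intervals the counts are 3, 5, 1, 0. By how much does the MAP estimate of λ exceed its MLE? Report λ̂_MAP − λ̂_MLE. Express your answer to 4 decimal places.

MAP − MLE = -0.3929

Σxᵢ = 9. Posterior is Gamma(14, 7); MAP = (14−1)/7 = 13/7 ≈ 1.85714.
MLE = x̄ = 9/4 ≈ 2.25000.
Difference = 13/7 − 9/4 = -11/28 ≈ -0.3929.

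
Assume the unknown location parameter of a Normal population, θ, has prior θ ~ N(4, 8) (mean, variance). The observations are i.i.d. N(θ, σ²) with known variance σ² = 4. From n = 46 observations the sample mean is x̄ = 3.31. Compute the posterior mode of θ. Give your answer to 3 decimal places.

θ̂_MAP = 3.317

n = 46, x̄ = 3.31.
For a Normal prior and Normal likelihood with known variance, the posterior is Normal; its mode equals its mean, the precision-weighted average.
Prior precision 1/σ₀² = 1/8 = 0.125; data precision n/σ² = 46/4 = 11.5.
θ̂ = (0.125·4 + 11.5·3.31) / (0.125 + 11.5) = 38.565/11.625 = 2571/775 ≈ 3.317.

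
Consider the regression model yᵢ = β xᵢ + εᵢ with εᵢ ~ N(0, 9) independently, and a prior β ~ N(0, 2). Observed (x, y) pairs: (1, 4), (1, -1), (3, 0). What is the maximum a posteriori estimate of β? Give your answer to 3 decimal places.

β̂_MAP = 0.194

log p(β | y) = −Σ(yᵢ − βxᵢ)²/(2·9) − β²/(2·2) + const.
Setting the derivative to zero: Σxᵢ(yᵢ − βxᵢ)/9 − β/2 = 0, so β = Σxᵢyᵢ / (Σxᵢ² + σ²/τ²).
Σxᵢyᵢ = 1·4 + 1·(-1) + 3·0 = 3; Σxᵢ² = 11; σ²/τ² = 4.5.
β̂_MAP = 3 / (11 + 4.5) = 3/15.5 ≈ 0.194.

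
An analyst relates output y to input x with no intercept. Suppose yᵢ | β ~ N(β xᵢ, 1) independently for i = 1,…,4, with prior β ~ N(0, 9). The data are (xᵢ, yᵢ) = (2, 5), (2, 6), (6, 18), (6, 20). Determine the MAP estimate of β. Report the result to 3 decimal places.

log p(β | y) = −Σ(yᵢ − βxᵢ)²/(2·1) − β²/(2·9) + const.
Setting the derivative to zero: Σxᵢ(yᵢ − βxᵢ)/1 − β/9 = 0, so β = Σxᵢyᵢ / (Σxᵢ² + σ²/τ²).
Σxᵢyᵢ = 2·5 + 2·6 + 6·18 + 6·20 = 250; Σxᵢ² = 80; σ²/τ² = 1/9.
β̂_MAP = 250 / (80 + 1/9) = 250/(721/9) = 2250/721 ≈ 3.121.

β̂_MAP = 3.121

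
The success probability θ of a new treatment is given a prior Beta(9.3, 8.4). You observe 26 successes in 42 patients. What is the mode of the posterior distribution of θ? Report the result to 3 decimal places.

Prior: Beta(9.3, 8.4).
Data: 26 successes in 42 trials. The binomial likelihood contributes θ^26(1−θ)^16, so the posterior is Beta(9.3+26, 8.4+16) = Beta(35.3, 24.4).
For Beta(a, b) with a, b > 1 the mode is (a−1)/(a+b−2) = 34.3/57.7 ≈ 0.594.

θ̂_MAP = 0.594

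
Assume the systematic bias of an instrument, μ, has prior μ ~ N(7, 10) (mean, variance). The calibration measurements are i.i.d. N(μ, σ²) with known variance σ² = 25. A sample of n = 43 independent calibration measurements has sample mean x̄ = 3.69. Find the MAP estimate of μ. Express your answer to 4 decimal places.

μ̂_MAP = 3.8719

n = 43, x̄ = 3.69.
For a Normal prior and Normal likelihood with known variance, the posterior is Normal; its mode equals its mean, the precision-weighted average.
Prior precision 1/σ₀² = 1/10 = 0.1; data precision n/σ² = 43/25 = 1.72.
μ̂ = (0.1·7 + 1.72·3.69) / (0.1 + 1.72) = 7.0468/1.82 = 17617/4550 ≈ 3.8719.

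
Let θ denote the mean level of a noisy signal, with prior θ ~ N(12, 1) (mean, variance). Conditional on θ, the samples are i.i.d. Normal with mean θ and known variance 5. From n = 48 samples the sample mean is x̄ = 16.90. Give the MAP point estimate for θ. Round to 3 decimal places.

n = 48, x̄ = 16.90.
For a Normal prior and Normal likelihood with known variance, the posterior is Normal; its mode equals its mean, the precision-weighted average.
Prior precision 1/σ₀² = 1/1 = 1; data precision n/σ² = 48/5 = 9.6.
θ̂ = (1·12 + 9.6·16.9) / (1 + 9.6) = 174.24/10.6 = 4356/265 ≈ 16.438.

θ̂_MAP = 16.438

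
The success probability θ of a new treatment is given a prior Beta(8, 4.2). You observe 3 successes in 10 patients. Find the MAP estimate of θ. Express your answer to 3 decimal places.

θ̂_MAP = 0.495

Prior: Beta(8, 4.2).
Data: 3 successes in 10 trials. The binomial likelihood contributes θ^3(1−θ)^7, so the posterior is Beta(8+3, 4.2+7) = Beta(11, 11.2).
For Beta(a, b) with a, b > 1 the mode is (a−1)/(a+b−2) = 10/20.2 ≈ 0.495.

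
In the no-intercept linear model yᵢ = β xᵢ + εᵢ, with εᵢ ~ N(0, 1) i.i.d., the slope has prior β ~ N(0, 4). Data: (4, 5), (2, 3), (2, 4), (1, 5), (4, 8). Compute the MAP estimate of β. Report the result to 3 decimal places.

β̂_MAP = 1.721

log p(β | y) = −Σ(yᵢ − βxᵢ)²/(2·1) − β²/(2·4) + const.
Setting the derivative to zero: Σxᵢ(yᵢ − βxᵢ)/1 − β/4 = 0, so β = Σxᵢyᵢ / (Σxᵢ² + σ²/τ²).
Σxᵢyᵢ = 4·5 + 2·3 + 2·4 + 1·5 + 4·8 = 71; Σxᵢ² = 41; σ²/τ² = 0.25.
β̂_MAP = 71 / (41 + 0.25) = 71/41.25 ≈ 1.721.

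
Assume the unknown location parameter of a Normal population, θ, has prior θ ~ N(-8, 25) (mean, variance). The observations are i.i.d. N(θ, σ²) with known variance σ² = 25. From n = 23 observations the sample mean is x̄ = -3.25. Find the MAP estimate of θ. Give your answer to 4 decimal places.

n = 23, x̄ = -3.25.
For a Normal prior and Normal likelihood with known variance, the posterior is Normal; its mode equals its mean, the precision-weighted average.
Prior precision 1/σ₀² = 1/25 = 0.04; data precision n/σ² = 23/25 = 0.92.
θ̂ = (0.04·(-8) + 0.92·(-3.25)) / (0.04 + 0.92) = (-3.31)/0.96 = -331/96 ≈ -3.4479.

θ̂_MAP = -3.4479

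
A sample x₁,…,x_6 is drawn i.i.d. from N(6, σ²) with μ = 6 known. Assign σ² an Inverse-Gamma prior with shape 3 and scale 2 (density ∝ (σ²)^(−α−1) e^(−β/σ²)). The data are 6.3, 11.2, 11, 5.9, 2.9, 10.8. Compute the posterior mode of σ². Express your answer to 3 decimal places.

Sum of squared deviations about the known mean: SS = (6.3−6)² + (11.2−6)² + (11−6)² + (5.9−6)² + (2.9−6)² + (10.8−6)² = 84.79.
The Normal likelihood contributes (σ²)^(−n/2) exp(−SS/(2σ²)), so the posterior is Inverse-Gamma(α + n/2, β + SS/2) = Inverse-Gamma(6, 44.395).
The mode of Inverse-Gamma(a, b) is b/(a+1) = 44.395/7 ≈ 6.342.

σ̂²_MAP = 6.342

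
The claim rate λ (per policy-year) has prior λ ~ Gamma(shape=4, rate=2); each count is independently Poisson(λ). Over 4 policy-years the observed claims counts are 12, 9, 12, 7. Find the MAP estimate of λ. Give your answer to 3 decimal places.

λ̂_MAP = 7.167

Σxᵢ = 12+9+12+7 = 40, with n = 4.
Posterior ∝ λ^3e^(−2λ) · λ^40e^(−4λ) = λ^43e^(−6λ), i.e. Gamma(shape=44, rate=6).
The mode of a Gamma(a, b) with a ≥ 1 (shape–rate) is (a−1)/b = 43/6 ≈ 7.167.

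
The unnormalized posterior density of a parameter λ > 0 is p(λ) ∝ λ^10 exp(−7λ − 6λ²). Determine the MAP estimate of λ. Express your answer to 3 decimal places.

ℓ'(λ) = 10/λ − 7 − 12λ. Setting this to zero and multiplying by λ: 12λ² + 7λ − 10 = 0.
λ = (−7 + √(7² + 4·12·10)) / (2·12) = (−7 + √529) / 24 = (−7 + 23)/24 = 2/3.
ℓ''(λ) = −10/λ² − 12 < 0, confirming a maximum.

λ̂_MAP = 0.667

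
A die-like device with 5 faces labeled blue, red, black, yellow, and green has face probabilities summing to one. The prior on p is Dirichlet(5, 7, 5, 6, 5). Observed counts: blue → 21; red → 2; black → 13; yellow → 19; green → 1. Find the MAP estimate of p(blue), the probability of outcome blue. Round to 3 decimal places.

MAP estimate of p(blue) = 0.316

The posterior is Dirichlet(αᵢ + nᵢ) = Dirichlet(26, 9, 18, 25, 6).
For a Dirichlet(a₁,…,a_K) with all aᵢ > 1, the mode has j-th component (aⱼ − 1)/(Σaᵢ − K).
Here Σaᵢ = 84 and K = 5, so p(blue) = (26 − 1)/(84 − 5) = 25/79 ≈ 0.316.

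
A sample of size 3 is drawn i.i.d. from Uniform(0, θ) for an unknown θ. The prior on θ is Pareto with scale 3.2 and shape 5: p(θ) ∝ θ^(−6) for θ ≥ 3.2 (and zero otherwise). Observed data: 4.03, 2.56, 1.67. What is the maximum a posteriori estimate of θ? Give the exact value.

The Uniform(0, θ) likelihood is θ^(−n) for θ ≥ max(xᵢ), zero otherwise. Here max(xᵢ) = 4.03.
Posterior ∝ θ^(−6) · θ^(−3) = θ^(−9) on θ ≥ max(3.2, 4.03) = 4.03.
This density is strictly decreasing in θ, so the posterior mode lies at the lower boundary of the support.

θ̂_MAP = 4.03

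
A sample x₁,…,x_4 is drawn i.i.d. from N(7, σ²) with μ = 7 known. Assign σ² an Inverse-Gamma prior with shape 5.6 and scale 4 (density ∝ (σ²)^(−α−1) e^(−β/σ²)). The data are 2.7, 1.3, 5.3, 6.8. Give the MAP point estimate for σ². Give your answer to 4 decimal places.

σ̂²_MAP = 3.5994

Sum of squared deviations about the known mean: SS = (2.7−7)² + (1.3−7)² + (5.3−7)² + (6.8−7)² = 53.91.
The Normal likelihood contributes (σ²)^(−n/2) exp(−SS/(2σ²)), so the posterior is Inverse-Gamma(α + n/2, β + SS/2) = Inverse-Gamma(7.6, 30.955).
The mode of Inverse-Gamma(a, b) is b/(a+1) = 30.955/8.6 ≈ 3.5994.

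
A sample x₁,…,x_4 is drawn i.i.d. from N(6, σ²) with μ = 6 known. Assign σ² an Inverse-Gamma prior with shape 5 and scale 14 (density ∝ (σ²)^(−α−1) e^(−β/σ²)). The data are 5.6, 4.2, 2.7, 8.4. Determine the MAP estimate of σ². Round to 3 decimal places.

σ̂²_MAP = 3.003

Sum of squared deviations about the known mean: SS = (5.6−6)² + (4.2−6)² + (2.7−6)² + (8.4−6)² = 20.05.
The Normal likelihood contributes (σ²)^(−n/2) exp(−SS/(2σ²)), so the posterior is Inverse-Gamma(α + n/2, β + SS/2) = Inverse-Gamma(7, 24.025).
The mode of Inverse-Gamma(a, b) is b/(a+1) = 24.025/8 ≈ 3.003.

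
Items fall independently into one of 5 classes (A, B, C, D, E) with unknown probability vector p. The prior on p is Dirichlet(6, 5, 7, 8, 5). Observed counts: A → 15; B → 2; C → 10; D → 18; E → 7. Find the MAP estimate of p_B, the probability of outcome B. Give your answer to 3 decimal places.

MAP estimate of p_B = 0.077

The posterior is Dirichlet(αᵢ + nᵢ) = Dirichlet(21, 7, 17, 26, 12).
For a Dirichlet(a₁,…,a_K) with all aᵢ > 1, the mode has j-th component (aⱼ − 1)/(Σaᵢ − K).
Here Σaᵢ = 83 and K = 5, so p_B = (7 − 1)/(83 − 5) = 6/78 ≈ 0.077.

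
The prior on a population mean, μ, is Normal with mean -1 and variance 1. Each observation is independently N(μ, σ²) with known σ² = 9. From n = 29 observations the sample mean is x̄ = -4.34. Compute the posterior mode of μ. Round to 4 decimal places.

μ̂_MAP = -3.5489

n = 29, x̄ = -4.34.
For a Normal prior and Normal likelihood with known variance, the posterior is Normal; its mode equals its mean, the precision-weighted average.
Prior precision 1/σ₀² = 1/1 = 1; data precision n/σ² = 29/9.
μ̂ = (1·(-1) + (29/9)·(-4.34)) / (1 + 29/9) = (-6743/450)/(38/9) = -6743/1900 ≈ -3.5489.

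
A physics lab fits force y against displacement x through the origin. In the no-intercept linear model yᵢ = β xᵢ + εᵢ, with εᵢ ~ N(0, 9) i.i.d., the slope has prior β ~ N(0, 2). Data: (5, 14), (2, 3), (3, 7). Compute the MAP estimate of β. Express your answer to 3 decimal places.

log p(β | y) = −Σ(yᵢ − βxᵢ)²/(2·9) − β²/(2·2) + const.
Setting the derivative to zero: Σxᵢ(yᵢ − βxᵢ)/9 − β/2 = 0, so β = Σxᵢyᵢ / (Σxᵢ² + σ²/τ²).
Σxᵢyᵢ = 5·14 + 2·3 + 3·7 = 97; Σxᵢ² = 38; σ²/τ² = 4.5.
β̂_MAP = 97 / (38 + 4.5) = 97/42.5 ≈ 2.282.

β̂_MAP = 2.282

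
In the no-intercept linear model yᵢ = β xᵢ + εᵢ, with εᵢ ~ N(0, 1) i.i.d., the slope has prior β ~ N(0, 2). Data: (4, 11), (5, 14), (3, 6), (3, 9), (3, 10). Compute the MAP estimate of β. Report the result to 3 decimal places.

log p(β | y) = −Σ(yᵢ − βxᵢ)²/(2·1) − β²/(2·2) + const.
Setting the derivative to zero: Σxᵢ(yᵢ − βxᵢ)/1 − β/2 = 0, so β = Σxᵢyᵢ / (Σxᵢ² + σ²/τ²).
Σxᵢyᵢ = 4·11 + 5·14 + 3·6 + 3·9 + 3·10 = 189; Σxᵢ² = 68; σ²/τ² = 0.5.
β̂_MAP = 189 / (68 + 0.5) = 189/68.5 ≈ 2.759.

β̂_MAP = 2.759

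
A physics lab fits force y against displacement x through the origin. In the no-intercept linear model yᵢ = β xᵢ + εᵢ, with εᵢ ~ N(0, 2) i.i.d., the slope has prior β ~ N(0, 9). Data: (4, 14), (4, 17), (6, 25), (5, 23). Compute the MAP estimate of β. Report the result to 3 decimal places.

log p(β | y) = −Σ(yᵢ − βxᵢ)²/(2·2) − β²/(2·9) + const.
Setting the derivative to zero: Σxᵢ(yᵢ − βxᵢ)/2 − β/9 = 0, so β = Σxᵢyᵢ / (Σxᵢ² + σ²/τ²).
Σxᵢyᵢ = 4·14 + 4·17 + 6·25 + 5·23 = 389; Σxᵢ² = 93; σ²/τ² = 2/9.
β̂_MAP = 389 / (93 + 2/9) = 389/(839/9) = 3501/839 ≈ 4.173.

β̂_MAP = 4.173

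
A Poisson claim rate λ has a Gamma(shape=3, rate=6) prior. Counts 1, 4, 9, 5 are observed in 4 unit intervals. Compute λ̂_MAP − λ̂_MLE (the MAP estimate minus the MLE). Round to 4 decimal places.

Σxᵢ = 19. Posterior is Gamma(22, 10); MAP = (22−1)/10 = 21/10 ≈ 2.10000.
MLE = x̄ = 19/4 ≈ 4.75000.
Difference = 21/10 − 19/4 = -53/20 ≈ -2.6500.

MAP − MLE = -2.6500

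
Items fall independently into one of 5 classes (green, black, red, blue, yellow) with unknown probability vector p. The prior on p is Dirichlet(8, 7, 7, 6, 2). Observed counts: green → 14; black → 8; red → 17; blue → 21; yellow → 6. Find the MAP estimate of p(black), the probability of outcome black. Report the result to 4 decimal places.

MAP estimate of p(black) = 0.1538

The posterior is Dirichlet(αᵢ + nᵢ) = Dirichlet(22, 15, 24, 27, 8).
For a Dirichlet(a₁,…,a_K) with all aᵢ > 1, the mode has j-th component (aⱼ − 1)/(Σaᵢ − K).
Here Σaᵢ = 96 and K = 5, so p(black) = (15 − 1)/(96 − 5) = 14/91 ≈ 0.1538.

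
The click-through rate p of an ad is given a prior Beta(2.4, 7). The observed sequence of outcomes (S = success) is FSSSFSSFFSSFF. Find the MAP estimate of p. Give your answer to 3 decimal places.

p̂_MAP = 0.412

Prior: Beta(2.4, 7).
Data: 7 successes in 13 trials (from the sequence). The binomial likelihood contributes p^7(1−p)^6, so the posterior is Beta(2.4+7, 7+6) = Beta(9.4, 13).
For Beta(a, b) with a, b > 1 the mode is (a−1)/(a+b−2) = 8.4/20.4 ≈ 0.412.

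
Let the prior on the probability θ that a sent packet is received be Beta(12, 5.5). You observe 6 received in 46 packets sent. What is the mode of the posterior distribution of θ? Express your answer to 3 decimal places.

Prior: Beta(12, 5.5).
Data: 6 successes in 46 trials. The binomial likelihood contributes θ^6(1−θ)^40, so the posterior is Beta(12+6, 5.5+40) = Beta(18, 45.5).
For Beta(a, b) with a, b > 1 the mode is (a−1)/(a+b−2) = 17/61.5 ≈ 0.276.

θ̂_MAP = 0.276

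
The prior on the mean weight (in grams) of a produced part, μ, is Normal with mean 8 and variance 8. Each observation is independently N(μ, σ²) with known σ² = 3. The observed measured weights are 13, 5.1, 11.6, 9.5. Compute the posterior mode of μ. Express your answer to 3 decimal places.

μ̂_MAP = 9.646

n = 4; x̄ = (13 + 5.1 + 11.6 + 9.5)/4 = 39.2/4 = 9.8.
For a Normal prior and Normal likelihood with known variance, the posterior is Normal; its mode equals its mean, the precision-weighted average.
Prior precision 1/σ₀² = 1/8 = 0.125; data precision n/σ² = 4/3.
μ̂ = (0.125·8 + (4/3)·9.8) / (0.125 + 4/3) = (211/15)/(35/24) = 1688/175 ≈ 9.646.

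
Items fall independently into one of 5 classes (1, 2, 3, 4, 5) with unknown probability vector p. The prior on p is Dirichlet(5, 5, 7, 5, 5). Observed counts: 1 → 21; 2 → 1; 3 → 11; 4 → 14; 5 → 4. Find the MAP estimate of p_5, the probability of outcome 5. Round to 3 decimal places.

MAP estimate: 0.110

The posterior is Dirichlet(αᵢ + nᵢ) = Dirichlet(26, 6, 18, 19, 9).
For a Dirichlet(a₁,…,a_K) with all aᵢ > 1, the mode has j-th component (aⱼ − 1)/(Σaᵢ − K).
Here Σaᵢ = 78 and K = 5, so p_5 = (9 − 1)/(78 − 5) = 8/73 ≈ 0.110.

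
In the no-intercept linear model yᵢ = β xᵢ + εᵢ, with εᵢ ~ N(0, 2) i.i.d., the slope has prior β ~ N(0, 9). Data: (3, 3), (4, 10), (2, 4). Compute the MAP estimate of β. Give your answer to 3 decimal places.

log p(β | y) = −Σ(yᵢ − βxᵢ)²/(2·2) − β²/(2·9) + const.
Setting the derivative to zero: Σxᵢ(yᵢ − βxᵢ)/2 − β/9 = 0, so β = Σxᵢyᵢ / (Σxᵢ² + σ²/τ²).
Σxᵢyᵢ = 3·3 + 4·10 + 2·4 = 57; Σxᵢ² = 29; σ²/τ² = 2/9.
β̂_MAP = 57 / (29 + 2/9) = 57/(263/9) = 513/263 ≈ 1.951.

β̂_MAP = 1.951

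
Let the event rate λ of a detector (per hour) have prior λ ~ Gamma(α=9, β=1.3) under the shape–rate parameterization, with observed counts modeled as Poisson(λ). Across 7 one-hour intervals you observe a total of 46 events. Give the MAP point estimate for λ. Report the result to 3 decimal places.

λ̂_MAP = 6.506

Σxᵢ = 46, n = 7.
Posterior ∝ λ^8e^(−1.3λ) · λ^46e^(−7λ) = λ^54e^(−8.3λ), i.e. Gamma(shape=55, rate=8.3).
The mode of a Gamma(a, b) with a ≥ 1 (shape–rate) is (a−1)/b = 54/8.3 ≈ 6.506.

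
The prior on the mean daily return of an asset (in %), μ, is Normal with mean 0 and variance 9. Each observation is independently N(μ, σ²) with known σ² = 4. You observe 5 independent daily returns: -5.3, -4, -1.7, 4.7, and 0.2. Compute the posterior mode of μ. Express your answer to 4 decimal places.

n = 5; x̄ = ((-5.3) + (-4) + (-1.7) + 4.7 + 0.2)/5 = -6.1/5 = -1.22.
For a Normal prior and Normal likelihood with known variance, the posterior is Normal; its mode equals its mean, the precision-weighted average.
Prior precision 1/σ₀² = 1/9; data precision n/σ² = 5/4 = 1.25.
μ̂ = ((1/9)·0 + 1.25·(-1.22)) / (1/9 + 1.25) = (-1.525)/(49/36) = -549/490 ≈ -1.1204.

μ̂_MAP = -1.1204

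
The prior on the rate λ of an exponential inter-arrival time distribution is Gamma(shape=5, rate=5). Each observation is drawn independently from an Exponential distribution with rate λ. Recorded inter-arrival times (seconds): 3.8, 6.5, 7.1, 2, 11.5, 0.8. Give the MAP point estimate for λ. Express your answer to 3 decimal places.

λ̂_MAP = 0.272

The Exponential(rate=λ) likelihood is ∝ λ^n e^(−λΣtᵢ). Here n = 6 and Σtᵢ = 3.8 + 6.5 + 7.1 + 2 + 11.5 + 0.8 = 31.7.
Posterior ∝ λ^4e^(−5λ) · λ^6e^(−31.7λ) = λ^10e^(−36.7λ), i.e. Gamma(11, 36.7).
Mode = (a−1)/b = 10/36.7 ≈ 0.272.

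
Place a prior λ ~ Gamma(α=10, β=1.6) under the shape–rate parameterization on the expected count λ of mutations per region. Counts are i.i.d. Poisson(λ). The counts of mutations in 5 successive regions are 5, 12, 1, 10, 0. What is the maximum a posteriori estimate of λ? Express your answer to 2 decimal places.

Σxᵢ = 5+12+1+10+0 = 28, with n = 5.
Posterior ∝ λ^9e^(−1.6λ) · λ^28e^(−5λ) = λ^37e^(−6.6λ), i.e. Gamma(shape=38, rate=6.6).
The mode of a Gamma(a, b) with a ≥ 1 (shape–rate) is (a−1)/b = 37/6.6 ≈ 5.61.

λ̂_MAP = 5.61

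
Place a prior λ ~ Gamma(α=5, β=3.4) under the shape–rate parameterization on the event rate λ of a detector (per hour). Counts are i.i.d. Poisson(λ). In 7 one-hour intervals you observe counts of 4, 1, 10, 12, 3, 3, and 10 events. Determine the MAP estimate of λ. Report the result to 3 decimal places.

Σxᵢ = 4+1+10+12+3+3+10 = 43, with n = 7.
Posterior ∝ λ^4e^(−3.4λ) · λ^43e^(−7λ) = λ^47e^(−10.4λ), i.e. Gamma(shape=48, rate=10.4).
The mode of a Gamma(a, b) with a ≥ 1 (shape–rate) is (a−1)/b = 47/10.4 ≈ 4.519.

λ̂_MAP = 4.519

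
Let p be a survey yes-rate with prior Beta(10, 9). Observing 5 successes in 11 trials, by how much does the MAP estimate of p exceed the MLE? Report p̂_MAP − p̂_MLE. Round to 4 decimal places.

Posterior is Beta(15, 15); MAP = (15−1)/(30−2) = 14/28 ≈ 0.50000.
MLE ignores the prior: p̂_MLE = k/n = 5/11 ≈ 0.45455.
Difference = 14/28 − 5/11 = 1/22 ≈ 0.0455.

MAP − MLE = 0.0455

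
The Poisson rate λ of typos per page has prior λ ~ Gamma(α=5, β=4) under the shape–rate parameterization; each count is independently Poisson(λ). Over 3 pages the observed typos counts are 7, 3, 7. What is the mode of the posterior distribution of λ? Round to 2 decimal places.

Σxᵢ = 7+3+7 = 17, with n = 3.
Posterior ∝ λ^4e^(−4λ) · λ^17e^(−3λ) = λ^21e^(−7λ), i.e. Gamma(shape=22, rate=7).
The mode of a Gamma(a, b) with a ≥ 1 (shape–rate) is (a−1)/b = 21/7 ≈ 3.00.

λ̂_MAP = 3.00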